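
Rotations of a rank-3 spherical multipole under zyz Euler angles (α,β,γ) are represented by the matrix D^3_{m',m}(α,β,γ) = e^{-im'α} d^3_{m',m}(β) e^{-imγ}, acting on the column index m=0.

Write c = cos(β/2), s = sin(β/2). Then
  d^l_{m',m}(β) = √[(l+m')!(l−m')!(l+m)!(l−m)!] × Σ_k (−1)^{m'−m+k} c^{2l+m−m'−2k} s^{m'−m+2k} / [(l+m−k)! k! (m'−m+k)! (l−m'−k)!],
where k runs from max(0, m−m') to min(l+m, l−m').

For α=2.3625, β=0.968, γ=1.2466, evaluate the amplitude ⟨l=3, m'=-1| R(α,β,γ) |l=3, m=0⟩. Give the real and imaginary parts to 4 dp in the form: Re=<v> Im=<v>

Re=-0.1541 Im=0.1522

D^3_{-1,0}(2.3625,0.968,1.2466) = e^{-i·-1·2.3625}·d^3_{-1,0}(0.968)·e^{-i·0·1.2466}. Compute d first:
With c≡cos(β/2)=0.885141 and s≡sin(β/2)=0.465323, N=[2·24·6·6]^{1/2}=41.569219
k∈{1,2,3} keeps every argument non-negative
  k=1: (−1)^0·41.5692/(12)·0.8851^5·0.4653^1 = +0.875804
  k=2: (−1)^1·41.5692/(4)·0.8851^3·0.4653^3 = -0.726129
  k=3: (−1)^2·41.5692/(12)·0.8851^1·0.4653^5 = +0.066893
d^3_{-1,0}(0.968) = +0.875804 -0.726129 +0.066893 = +0.216568
D = (-0.711551+0.702634i)·(+0.216568)·(+1.000000+0.000000i) = -0.154099+0.152168i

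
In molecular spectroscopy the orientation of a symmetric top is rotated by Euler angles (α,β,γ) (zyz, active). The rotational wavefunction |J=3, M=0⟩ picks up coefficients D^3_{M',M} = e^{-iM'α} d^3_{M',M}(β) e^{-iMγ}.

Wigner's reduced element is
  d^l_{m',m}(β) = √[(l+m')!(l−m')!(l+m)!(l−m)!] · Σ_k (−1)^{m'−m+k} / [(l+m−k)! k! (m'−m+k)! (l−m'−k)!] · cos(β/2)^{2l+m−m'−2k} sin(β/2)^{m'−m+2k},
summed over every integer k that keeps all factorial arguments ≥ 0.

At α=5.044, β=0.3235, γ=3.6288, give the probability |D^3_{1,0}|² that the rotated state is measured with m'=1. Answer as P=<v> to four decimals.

P=0.2314

First d^3_{1,0}(β=0.3235), then the phase factors e^{-i(1)α} and e^{-i(0)γ}:
With c≡cos(β/2)=0.986947 and s≡sin(β/2)=0.161046, N=[24·2·6·6]^{1/2}=41.569219
k: max(0,(0)−(1))=0 … min(3+(0),3−(1))=2
  k=0: (−1)^1·41.5692/(12)·0.9869^5·0.1610^1 = -0.522407
  k=1: (−1)^2·41.5692/(4)·0.9869^3·0.1610^3 = +0.041729
  k=2: (−1)^3·41.5692/(12)·0.9869^1·0.1610^5 = -0.000370
d^3_{1,0}(0.3235) = -0.522407 +0.041729 -0.000370 = -0.481048
|D^3_{1,0}|² = |d^3_{1,0}(β)|² = (-0.481048)² = 0.231407 (the z-rotation phases have unit modulus)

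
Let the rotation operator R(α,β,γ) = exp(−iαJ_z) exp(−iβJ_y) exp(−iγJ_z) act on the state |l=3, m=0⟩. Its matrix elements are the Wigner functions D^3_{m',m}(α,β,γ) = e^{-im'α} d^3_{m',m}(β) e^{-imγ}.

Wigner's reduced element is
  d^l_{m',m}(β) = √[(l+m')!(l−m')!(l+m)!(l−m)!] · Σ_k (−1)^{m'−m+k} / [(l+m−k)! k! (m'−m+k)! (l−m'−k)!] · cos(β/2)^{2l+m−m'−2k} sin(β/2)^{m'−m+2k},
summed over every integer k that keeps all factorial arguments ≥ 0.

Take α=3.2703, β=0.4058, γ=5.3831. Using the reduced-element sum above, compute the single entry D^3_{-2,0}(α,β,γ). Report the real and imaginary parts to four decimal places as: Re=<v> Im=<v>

Re=0.1896 Im=0.0499

D^3_{-2,0}(3.2703,0.4058,5.3831) = e^{-i·-2·3.2703}·d^3_{-2,0}(0.4058)·e^{-i·0·5.3831}. Compute d first:
c=cos(0.4058/2)=0.979486, s=sin(0.4058/2)=0.201511; N=√[1·120·6·6]=65.726707
Admissible k: 2..3 (factorial args all ≥0)
  k=2: (−1)^0·65.7267/(12)·0.9795^4·0.2015^2 = +0.204715
  k=3: (−1)^1·65.7267/(12)·0.9795^2·0.2015^4 = -0.008665
d^3_{-2,0}(0.4058) = +0.204715 -0.008665 = +0.196051
Attach z-rotation phases: D = e^{-i(-2)(3.2703)}·(+0.196051)·e^{-i(0)(5.3831)} = +0.189591+0.049911i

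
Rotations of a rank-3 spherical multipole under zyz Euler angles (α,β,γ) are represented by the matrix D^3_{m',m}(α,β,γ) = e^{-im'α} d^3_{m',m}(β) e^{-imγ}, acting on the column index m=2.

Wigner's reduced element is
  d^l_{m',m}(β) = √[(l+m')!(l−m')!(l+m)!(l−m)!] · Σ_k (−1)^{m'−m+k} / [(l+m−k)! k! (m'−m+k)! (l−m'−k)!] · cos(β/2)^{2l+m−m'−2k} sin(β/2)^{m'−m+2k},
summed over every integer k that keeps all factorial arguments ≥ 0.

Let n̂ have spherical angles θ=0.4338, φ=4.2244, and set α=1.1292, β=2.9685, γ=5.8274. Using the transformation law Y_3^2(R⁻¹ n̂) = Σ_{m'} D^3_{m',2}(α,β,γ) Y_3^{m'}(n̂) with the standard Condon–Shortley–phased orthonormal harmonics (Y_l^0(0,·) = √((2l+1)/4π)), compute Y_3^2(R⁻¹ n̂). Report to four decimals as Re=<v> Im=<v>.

Need the full column D^3_{m',2} for m'=−3..3 at α=1.1292, β=2.9685, γ=5.8274.
cos(β/2)=0.086438, sin(β/2)=0.996257
d^3_{-3,2}: single k=5 term ⇒ +0.207797;  D = -0.083443-0.190307i
d^3_{-2,2}: k∈[4..5] ⇒ +0.036802 -0.977752 = -0.940951;  D = +0.940572+0.026699i
d^3_{-1,2}: k∈[3..4] ⇒ +0.004039 -0.268265 = -0.264226;  D = +0.119658-0.235579i
d^3_{0,2}: k∈[2..3] ⇒ +0.000303 -0.040314 = -0.040011;  D = -0.024507-0.031627i
d^3_{1,2}: k∈[1..2] ⇒ +0.000015 -0.004039 = -0.004024;  D = -0.003929+0.000869i
d^3_{2,2}: k∈[0..1] ⇒ +0.000000 -0.000277 = -0.000277;  D = -0.000061+0.000270i
d^3_{3,2}: single k=0 term ⇒ -0.000012;  D = +0.000009+0.000007i
Y_3^{m'}(θ=0.4338,φ=4.2244) and Σ D·Y over m':
  (-0.0834-0.1903i)·(+0.0308-0.0033i)  (+0.9406+0.0267i)·(-0.0918-0.1357i)  (+0.1197-0.2356i)·(-0.1985+0.3739i)  (-0.0245-0.0316i)·(+0.3781+0.0000i)  (-0.0039+0.0009i)·(+0.1985+0.3739i)  (-0.0001+0.0003i)·(-0.0918+0.1357i)  (+0.0000+0.0000i)·(-0.0308-0.0033i)
Y_3^2(R⁻¹ n̂) = -0.031984-0.057448i

Re=-0.0320 Im=-0.0574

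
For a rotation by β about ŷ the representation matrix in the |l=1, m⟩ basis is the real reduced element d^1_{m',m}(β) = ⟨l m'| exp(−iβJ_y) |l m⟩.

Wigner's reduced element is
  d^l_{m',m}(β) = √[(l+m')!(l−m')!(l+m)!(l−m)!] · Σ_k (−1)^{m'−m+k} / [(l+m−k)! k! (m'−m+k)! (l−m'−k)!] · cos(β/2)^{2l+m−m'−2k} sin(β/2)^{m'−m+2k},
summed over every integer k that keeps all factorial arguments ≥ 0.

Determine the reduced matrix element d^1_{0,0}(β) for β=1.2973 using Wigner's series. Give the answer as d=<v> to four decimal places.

d^1_{0,0}(β=1.2973) via Wigner's sum:
With c≡cos(β/2)=0.796900 and s≡sin(β/2)=0.604111, N=[1·1·1·1]^{1/2}=1.000000
k∈{0,1} keeps every argument non-negative
  k=0: (−1)^0·1.0000/(1)·0.7969^2·0.6041^0 = +0.635050
  k=1: (−1)^1·1.0000/(1)·0.7969^0·0.6041^2 = -0.364950
d^1_{0,0}(1.2973) = +0.635050 -0.364950 = +0.270099

d=0.2701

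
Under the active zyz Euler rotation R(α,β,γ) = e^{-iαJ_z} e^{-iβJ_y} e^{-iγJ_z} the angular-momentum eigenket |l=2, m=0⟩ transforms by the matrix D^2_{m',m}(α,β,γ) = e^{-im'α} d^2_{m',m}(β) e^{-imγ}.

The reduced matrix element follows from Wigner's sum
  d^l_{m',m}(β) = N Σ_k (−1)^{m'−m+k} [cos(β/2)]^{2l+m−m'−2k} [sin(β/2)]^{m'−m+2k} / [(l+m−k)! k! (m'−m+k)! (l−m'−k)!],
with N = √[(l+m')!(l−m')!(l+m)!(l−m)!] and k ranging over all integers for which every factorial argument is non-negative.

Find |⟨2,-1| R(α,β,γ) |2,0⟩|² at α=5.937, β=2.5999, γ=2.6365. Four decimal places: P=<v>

P=0.2927

D^2_{-1,0}(5.937,2.5999,2.6365) = e^{-i·-1·5.937}·d^2_{-1,0}(2.5999)·e^{-i·0·2.6365}. Compute d first:
Half-angle: c=0.267547, s=0.963545. N=√(1·6·2·2)=4.898979
k: max(0,(0)−(-1))=1 … min(2+(0),2−(-1))=2
  k=1: (−1)^0·4.8990/(2)·0.2675^3·0.9635^1 = +0.045201
  k=2: (−1)^1·4.8990/(2)·0.2675^1·0.9635^3 = -0.586262
d^2_{-1,0}(2.5999) = +0.045201 -0.586262 = -0.541061
|D^2_{-1,0}|² = |d^2_{-1,0}(β)|² = (-0.541061)² = 0.292747 (the z-rotation phases have unit modulus)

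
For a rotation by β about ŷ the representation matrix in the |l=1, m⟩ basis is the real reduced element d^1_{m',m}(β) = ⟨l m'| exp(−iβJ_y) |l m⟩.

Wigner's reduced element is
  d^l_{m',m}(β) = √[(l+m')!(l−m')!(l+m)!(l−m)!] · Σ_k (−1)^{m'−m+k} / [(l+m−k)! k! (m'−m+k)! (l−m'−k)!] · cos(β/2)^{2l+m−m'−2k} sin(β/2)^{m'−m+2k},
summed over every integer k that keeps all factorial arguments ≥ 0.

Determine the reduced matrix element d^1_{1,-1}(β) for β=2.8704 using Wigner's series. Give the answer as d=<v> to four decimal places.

d^1_{1,-1}(β=2.8704) via Wigner's sum:
With c≡cos(β/2)=0.135181 and s≡sin(β/2)=0.990821, N=[2·1·1·2]^{1/2}=2.000000
Admissible k: 0..0 (factorial args all ≥0)
  k=0: (−1)^2·2.0000/(2)·0.1352^0·0.9908^2 = +0.981726
d^1_{1,-1}(2.8704) = +0.981726

d=0.9817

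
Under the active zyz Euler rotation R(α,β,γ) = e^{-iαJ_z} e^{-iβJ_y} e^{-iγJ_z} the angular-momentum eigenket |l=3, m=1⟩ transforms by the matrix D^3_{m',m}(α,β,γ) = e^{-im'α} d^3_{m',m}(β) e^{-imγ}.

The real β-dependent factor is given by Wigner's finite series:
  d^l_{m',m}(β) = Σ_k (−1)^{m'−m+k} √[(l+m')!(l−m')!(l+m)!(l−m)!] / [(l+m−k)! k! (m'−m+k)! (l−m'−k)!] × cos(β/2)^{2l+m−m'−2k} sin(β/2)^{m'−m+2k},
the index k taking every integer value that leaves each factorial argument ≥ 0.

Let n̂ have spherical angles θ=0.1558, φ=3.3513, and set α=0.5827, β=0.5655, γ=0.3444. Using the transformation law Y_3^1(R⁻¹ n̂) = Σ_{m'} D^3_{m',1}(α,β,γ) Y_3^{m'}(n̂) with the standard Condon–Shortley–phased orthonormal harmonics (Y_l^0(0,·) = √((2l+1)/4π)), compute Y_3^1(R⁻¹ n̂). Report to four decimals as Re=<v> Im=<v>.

Need the full column D^3_{m',1} for m'=−3..3 at α=0.5827, β=0.5655, γ=0.3444.
cos(β/2)=0.960292, sin(β/2)=0.278998
d^3_{-3,1}: single k=4 term ⇒ +0.021640;  D = +0.003599+0.021338i
d^3_{-2,1}: k∈[3..4] ⇒ +0.121630 -0.005133 = +0.116497;  D = +0.079391+0.085255i
d^3_{-1,1}: k∈[2..4] ⇒ +0.397159 -0.044699 +0.000472 = +0.352932;  D = +0.342958+0.083310i
d^3_{0,1}: k∈[1..3] ⇒ +0.789236 -0.199858 +0.005623 = +0.595001;  D = +0.560062-0.200891i
d^3_{1,1}: k∈[0..2] ⇒ +0.784187 -0.529546 +0.033524 = +0.288165;  D = +0.172944-0.230498i
d^3_{2,1}: k∈[0..1] ⇒ -0.720471 +0.121630 = -0.598841;  D = -0.036504+0.597727i
d^3_{3,1}: single k=0 term ⇒ +0.256365;  D = -0.127762-0.222261i
Y_3^{m'}(θ=0.1558,φ=3.3513) and Σ D·Y over m':
  (+0.0036+0.0213i)·(-0.0013+0.0009i)  (+0.0794+0.0853i)·(+0.0222-0.0099i)  (+0.3430+0.0833i)·(-0.1903+0.0405i)  (+0.5601-0.2009i)·(+0.6929+0.0000i)  (+0.1729-0.2305i)·(+0.1903+0.0405i)  (-0.0365+0.5977i)·(+0.0222+0.0099i)  (-0.1278-0.2223i)·(+0.0013+0.0009i)
Y_3^1(R⁻¹ n̂) = +0.357590-0.164429i

Re=0.3576 Im=-0.1644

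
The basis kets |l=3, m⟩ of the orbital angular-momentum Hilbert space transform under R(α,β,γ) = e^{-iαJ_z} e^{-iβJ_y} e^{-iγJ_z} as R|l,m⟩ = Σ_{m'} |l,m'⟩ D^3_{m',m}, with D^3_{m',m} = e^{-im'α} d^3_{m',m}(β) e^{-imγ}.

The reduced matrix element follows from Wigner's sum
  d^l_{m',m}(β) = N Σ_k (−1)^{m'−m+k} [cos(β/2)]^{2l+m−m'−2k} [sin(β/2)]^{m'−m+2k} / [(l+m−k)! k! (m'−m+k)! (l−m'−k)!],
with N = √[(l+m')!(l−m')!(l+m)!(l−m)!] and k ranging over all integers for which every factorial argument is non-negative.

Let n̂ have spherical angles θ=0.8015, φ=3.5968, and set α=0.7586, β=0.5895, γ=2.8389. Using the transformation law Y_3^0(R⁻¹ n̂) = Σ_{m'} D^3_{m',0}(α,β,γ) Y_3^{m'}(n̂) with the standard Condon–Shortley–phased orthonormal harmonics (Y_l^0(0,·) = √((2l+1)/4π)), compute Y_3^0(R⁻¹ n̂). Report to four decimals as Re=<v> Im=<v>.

Re=-0.2063 Im=0.0000

Need the full column D^3_{m',0} for m'=−3..3 at α=0.7586, β=0.5895, γ=2.8389.
cos(β/2)=0.956875, sin(β/2)=0.290501
d^3_{-3,0}: single k=3 term ⇒ +0.096055;  D = -0.062247+0.073157i
d^3_{-2,0}: k∈[2..3] ⇒ +0.387503 -0.035716 = +0.351787;  D = +0.018845+0.351282i
d^3_{-1,0}: k∈[1..3] ⇒ +0.807260 -0.223212 +0.006858 = +0.590905;  D = +0.428879+0.406487i
d^3_{0,0}: k∈[0..3] ⇒ +0.767592 -0.636733 +0.058687 -0.000601 = +0.188946;  D = +0.188946+0.000000i
d^3_{1,0}: k∈[0..2] ⇒ -0.807260 +0.223212 -0.006858 = -0.590905;  D = -0.428879+0.406487i
d^3_{2,0}: k∈[0..1] ⇒ +0.387503 -0.035716 = +0.351787;  D = +0.018845-0.351282i
d^3_{3,0}: single k=0 term ⇒ -0.096055;  D = +0.062247+0.073157i
Y_3^{m'}(θ=0.8015,φ=3.5968) and Σ D·Y over m':
  (-0.0622+0.0732i)·(-0.0315+0.1514i)  (+0.0188+0.3513i)·(+0.2251-0.2898i)  (+0.4289+0.4065i)·(-0.2960+0.1449i)  (+0.1889+0.0000i)·(-0.1507+0.0000i)  (-0.4289+0.4065i)·(+0.2960+0.1449i)  (+0.0188-0.3513i)·(+0.2251+0.2898i)  (+0.0622+0.0732i)·(+0.0315+0.1514i)
Y_3^0(R⁻¹ n̂) = -0.206345-0.000000i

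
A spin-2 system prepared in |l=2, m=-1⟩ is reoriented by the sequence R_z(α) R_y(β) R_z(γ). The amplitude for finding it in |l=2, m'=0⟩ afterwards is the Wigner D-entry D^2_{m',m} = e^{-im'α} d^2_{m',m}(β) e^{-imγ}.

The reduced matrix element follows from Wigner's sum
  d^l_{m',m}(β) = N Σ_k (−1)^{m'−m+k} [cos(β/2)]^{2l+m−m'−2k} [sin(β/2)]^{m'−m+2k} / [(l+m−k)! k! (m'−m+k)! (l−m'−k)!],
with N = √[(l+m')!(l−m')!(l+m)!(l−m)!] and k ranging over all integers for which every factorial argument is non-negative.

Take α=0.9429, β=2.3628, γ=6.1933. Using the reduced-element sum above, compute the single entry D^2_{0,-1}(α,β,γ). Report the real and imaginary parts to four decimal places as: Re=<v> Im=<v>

Re=0.6098 Im=-0.0550

Split into d^2_{0,-1}(β=2.3628) × two z-phases.
Half-angle: c=0.379630, s=0.925138. N=√(2·2·1·6)=4.898979
k∈{0,1} keeps every argument non-negative
  k=0: (−1)^1·4.8990/(2)·0.3796^3·0.9251^1 = -0.123984
  k=1: (−1)^2·4.8990/(2)·0.3796^1·0.9251^3 = +0.736303
d^2_{0,-1}(2.3628) = -0.123984 +0.736303 = +0.612319
Phases: e^{-i·(0)·0.9429}=+1.000000+0.000000i, e^{-i·(-1)·6.1933}=+0.995963-0.089764i ⇒ D=+0.609847-0.054964i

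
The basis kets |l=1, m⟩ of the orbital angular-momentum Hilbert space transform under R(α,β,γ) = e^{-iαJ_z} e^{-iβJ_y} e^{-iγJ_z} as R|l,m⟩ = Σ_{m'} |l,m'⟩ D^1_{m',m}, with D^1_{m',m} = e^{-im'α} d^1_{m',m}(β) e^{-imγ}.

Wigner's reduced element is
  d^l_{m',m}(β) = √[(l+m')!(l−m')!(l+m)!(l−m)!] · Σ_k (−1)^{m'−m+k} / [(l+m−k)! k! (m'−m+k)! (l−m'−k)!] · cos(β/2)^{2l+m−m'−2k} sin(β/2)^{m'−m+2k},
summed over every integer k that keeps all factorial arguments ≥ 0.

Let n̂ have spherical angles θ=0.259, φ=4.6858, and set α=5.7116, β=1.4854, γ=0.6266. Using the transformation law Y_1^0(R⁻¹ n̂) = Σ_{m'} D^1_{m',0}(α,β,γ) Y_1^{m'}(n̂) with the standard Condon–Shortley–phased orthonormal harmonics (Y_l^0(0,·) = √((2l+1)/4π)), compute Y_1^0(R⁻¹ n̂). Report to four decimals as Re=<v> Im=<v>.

Need the full column D^1_{m',0} for m'=−1..1 at α=5.7116, β=1.4854, γ=0.6266.
cos(β/2)=0.736645, sin(β/2)=0.676279
d^1_{-1,0}: single k=1 term ⇒ +0.704530;  D = +0.592541-0.381127i
d^1_{0,0}: k∈[0..1] ⇒ +0.542646 -0.457354 = +0.085293;  D = +0.085293+0.000000i
d^1_{1,0}: single k=0 term ⇒ -0.704530;  D = -0.592541-0.381127i
Y_1^{m'}(θ=0.259,φ=4.6858) and Σ D·Y over m':
  (+0.5925-0.3811i)·(-0.0024+0.0885i)  (+0.0853+0.0000i)·(+0.4723+0.0000i)  (-0.5925-0.3811i)·(+0.0024+0.0885i)
Y_1^0(R⁻¹ n̂) = +0.104921+0.000000i

Re=0.1049 Im=0.0000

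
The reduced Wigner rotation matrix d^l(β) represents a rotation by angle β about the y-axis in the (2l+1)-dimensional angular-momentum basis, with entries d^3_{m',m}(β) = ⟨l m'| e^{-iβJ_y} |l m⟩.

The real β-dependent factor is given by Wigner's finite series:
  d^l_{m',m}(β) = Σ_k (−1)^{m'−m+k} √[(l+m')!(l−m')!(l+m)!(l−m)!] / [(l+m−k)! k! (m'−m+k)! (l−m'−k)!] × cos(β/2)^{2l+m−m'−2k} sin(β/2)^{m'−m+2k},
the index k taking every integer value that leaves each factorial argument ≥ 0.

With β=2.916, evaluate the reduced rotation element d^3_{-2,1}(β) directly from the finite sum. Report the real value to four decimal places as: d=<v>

d^3_{-2,1}(β=2.916) via Wigner's sum:
Half-angle: c=0.112557, s=0.993645. N=√(1·120·24·2)=75.894664
k∈{3,4} keeps every argument non-negative
  k=3: (−1)^0·75.8947/(12)·0.1126^3·0.9936^3 = +0.008848
  k=4: (−1)^1·75.8947/(24)·0.1126^1·0.9936^5 = -0.344771
d^3_{-2,1}(2.916) = +0.008848 -0.344771 = -0.335923

d=-0.3359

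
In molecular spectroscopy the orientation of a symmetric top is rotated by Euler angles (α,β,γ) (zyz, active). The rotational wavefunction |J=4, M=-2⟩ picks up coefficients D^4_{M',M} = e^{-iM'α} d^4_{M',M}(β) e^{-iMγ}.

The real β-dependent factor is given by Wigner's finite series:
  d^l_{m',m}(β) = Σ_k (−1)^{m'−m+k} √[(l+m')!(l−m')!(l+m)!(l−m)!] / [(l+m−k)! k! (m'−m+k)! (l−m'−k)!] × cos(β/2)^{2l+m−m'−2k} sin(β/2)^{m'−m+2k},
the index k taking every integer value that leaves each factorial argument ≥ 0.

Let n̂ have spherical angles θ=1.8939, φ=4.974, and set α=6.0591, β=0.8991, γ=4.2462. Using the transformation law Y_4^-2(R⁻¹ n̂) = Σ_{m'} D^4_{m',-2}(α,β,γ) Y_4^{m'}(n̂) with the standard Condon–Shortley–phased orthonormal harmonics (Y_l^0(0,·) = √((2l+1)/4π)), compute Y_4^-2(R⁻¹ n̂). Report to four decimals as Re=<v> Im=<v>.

Need the full column D^4_{m',-2} for m'=−4..4 at α=6.0591, β=0.8991, γ=4.2462.
cos(β/2)=0.900643, sin(β/2)=0.434560
d^4_{-4,-2}: single k=2 term ⇒ +0.533328;  D = +0.136037+0.515687i
d^4_{-3,-2}: k∈[1..2] ⇒ +0.781595 -0.545881 = +0.235714;  D = +0.007974+0.235579i
d^4_{-2,-2}: k∈[0..2] ⇒ +0.432933 -1.209474 +0.351967 = -0.424575;  D = +0.080288-0.416914i
d^4_{-1,-2}: k∈[0..2] ⇒ -0.886246 +1.031619 -0.160112 = -0.014739;  D = +0.005934-0.013492i
d^4_{0,-2}: k∈[0..2] ⇒ +0.956173 -0.593609 +0.051823 = +0.414388;  D = -0.246945+0.332770i
d^4_{1,-2}: k∈[0..2] ⇒ -0.687746 +0.240167 -0.011183 = -0.458761;  D = +0.348417-0.298441i
d^4_{2,-2}: k∈[0..2] ⇒ +0.351967 -0.065552 +0.001272 = +0.287686;  D = -0.254615+0.133920i
d^4_{3,-2}: k∈[0..1] ⇒ -0.127085 +0.009862 = -0.117223;  D = +0.113279-0.030149i
d^4_{4,-2}: single k=0 term ⇒ +0.028906;  D = -0.028887+0.001041i
Y_4^{m'}(θ=1.8939,φ=4.974) and Σ D·Y over m':
  (+0.1360+0.5157i)·(+0.1791-0.3097i)  (+0.0080+0.2356i)·(+0.2395+0.2397i)  (+0.0803-0.4169i)·(+0.0767-0.0442i)  (+0.0059-0.0135i)·(+0.0845+0.3157i)  (-0.2469+0.3328i)·(+0.0350+0.0000i)  (+0.3484-0.2984i)·(-0.0845+0.3157i)  (-0.2546+0.1339i)·(+0.0767+0.0442i)  (+0.1133-0.0301i)·(-0.2395+0.2397i)  (-0.0289+0.0010i)·(+0.1791+0.3097i)
Y_4^-2(R⁻¹ n̂) = +0.127261+0.245280i

Re=0.1273 Im=0.2453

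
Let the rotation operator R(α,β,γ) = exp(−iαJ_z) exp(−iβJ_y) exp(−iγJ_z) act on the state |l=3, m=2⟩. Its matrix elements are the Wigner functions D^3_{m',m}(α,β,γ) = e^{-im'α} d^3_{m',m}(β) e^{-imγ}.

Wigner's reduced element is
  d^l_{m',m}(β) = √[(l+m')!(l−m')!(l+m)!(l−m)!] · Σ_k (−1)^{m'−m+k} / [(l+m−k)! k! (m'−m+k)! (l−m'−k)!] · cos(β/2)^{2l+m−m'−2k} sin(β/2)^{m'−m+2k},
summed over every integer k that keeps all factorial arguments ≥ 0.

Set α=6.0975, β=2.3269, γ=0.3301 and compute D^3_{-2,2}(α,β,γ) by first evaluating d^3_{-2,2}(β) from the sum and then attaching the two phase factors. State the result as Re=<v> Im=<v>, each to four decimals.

Re=-0.0213 Im=0.0355

Split into d^3_{-2,2}(β=2.3269) × two z-phases.
Half-angle: c=0.396174, s=0.918175. N=√(1·120·120·1)=120.000000
The bounds max(0,m−m')=4 and min(l+m,l−m')=5 give 2 terms
  k=4: (−1)^0·120.0000/(24)·0.3962^2·0.9182^4 = +0.557757
  k=5: (−1)^1·120.0000/(120)·0.3962^0·0.9182^6 = -0.599175
d^3_{-2,2}(2.3269) = +0.557757 -0.599175 = -0.041418
Phases: e^{-i·(-2)·6.0975}=+0.931831-0.362893i, e^{-i·(2)·0.3301}=+0.789870-0.613275i ⇒ D=-0.021267+0.035541i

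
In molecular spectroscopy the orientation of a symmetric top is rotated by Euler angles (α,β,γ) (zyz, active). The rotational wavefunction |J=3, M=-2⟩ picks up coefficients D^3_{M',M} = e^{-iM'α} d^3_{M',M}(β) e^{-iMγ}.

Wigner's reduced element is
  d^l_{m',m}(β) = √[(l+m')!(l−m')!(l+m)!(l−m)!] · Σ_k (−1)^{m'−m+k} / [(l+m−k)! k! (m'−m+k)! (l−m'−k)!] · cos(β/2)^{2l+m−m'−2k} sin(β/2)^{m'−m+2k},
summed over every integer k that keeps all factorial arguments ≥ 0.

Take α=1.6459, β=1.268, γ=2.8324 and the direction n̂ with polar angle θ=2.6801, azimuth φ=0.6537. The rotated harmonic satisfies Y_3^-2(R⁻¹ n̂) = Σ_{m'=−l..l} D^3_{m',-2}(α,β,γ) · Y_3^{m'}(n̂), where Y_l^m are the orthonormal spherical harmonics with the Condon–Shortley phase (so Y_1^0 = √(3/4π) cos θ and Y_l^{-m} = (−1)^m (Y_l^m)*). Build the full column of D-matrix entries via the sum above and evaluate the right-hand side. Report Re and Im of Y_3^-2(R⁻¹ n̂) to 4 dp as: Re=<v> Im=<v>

Re=-0.0349 Im=-0.0051

Need the full column D^3_{m',-2} for m'=−3..3 at α=1.6459, β=1.268, γ=2.8324.
cos(β/2)=0.805664, sin(β/2)=0.592372
d^3_{-3,-2}: single k=1 term ⇒ +0.492540;  D = -0.188658-0.454977i
d^3_{-2,-2}: k∈[0..1] ⇒ +0.273480 -0.739224 = -0.465744;  D = +0.415626-0.210172i
d^3_{-1,-2}: k∈[0..1] ⇒ -0.635866 +0.687506 = +0.051640;  D = +0.026695+0.044205i
d^3_{0,-2}: k∈[0..1] ⇒ +0.809779 -0.437772 = +0.372008;  D = +0.303118-0.215660i
d^3_{1,-2}: k∈[0..1] ⇒ -0.687506 +0.185835 = -0.501671;  D = +0.320680+0.385795i
d^3_{2,-2}: k∈[0..1] ⇒ +0.399629 -0.043208 = +0.356421;  D = -0.256227+0.247757i
d^3_{3,-2}: single k=0 term ⇒ -0.143947;  D = -0.107544-0.095682i
Y_3^{m'}(θ=2.6801,φ=0.6537) and Σ D·Y over m':
  (-0.1887-0.4550i)·(-0.0140-0.0341i)  (+0.4156-0.2102i)·(-0.0472+0.1752i)  (+0.0267+0.0442i)·(+0.3437-0.2633i)  (+0.3031-0.2157i)·(-0.3370+0.0000i)  (+0.3207+0.3858i)·(-0.3437-0.2633i)  (-0.2562+0.2478i)·(-0.0472-0.1752i)  (-0.1075-0.0957i)·(+0.0140-0.0341i)
Y_3^-2(R⁻¹ n̂) = -0.034912-0.005139i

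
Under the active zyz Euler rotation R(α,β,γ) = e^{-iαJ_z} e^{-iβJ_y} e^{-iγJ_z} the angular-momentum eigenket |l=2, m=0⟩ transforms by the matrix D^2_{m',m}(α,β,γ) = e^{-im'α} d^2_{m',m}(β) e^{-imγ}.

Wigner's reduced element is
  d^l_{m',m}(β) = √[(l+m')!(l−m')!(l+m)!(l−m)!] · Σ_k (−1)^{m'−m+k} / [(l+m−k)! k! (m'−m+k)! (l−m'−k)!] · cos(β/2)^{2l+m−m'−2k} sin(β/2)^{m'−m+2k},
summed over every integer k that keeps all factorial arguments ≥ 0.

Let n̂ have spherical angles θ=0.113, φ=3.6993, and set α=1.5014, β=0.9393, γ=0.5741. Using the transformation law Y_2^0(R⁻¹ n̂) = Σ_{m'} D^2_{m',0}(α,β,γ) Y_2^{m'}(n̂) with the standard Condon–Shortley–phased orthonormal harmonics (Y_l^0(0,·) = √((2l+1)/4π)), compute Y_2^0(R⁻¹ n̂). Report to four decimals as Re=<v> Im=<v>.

Re=-0.0464 Im=0.0000

Need the full column D^2_{m',0} for m'=−2..2 at α=1.5014, β=0.9393, γ=0.5741.
cos(β/2)=0.891727, sin(β/2)=0.452574
d^2_{-2,0}: single k=2 term ⇒ +0.398950;  D = -0.395114+0.055194i
d^2_{-1,0}: k∈[1..2] ⇒ +0.786069 -0.202478 = +0.583592;  D = +0.040467+0.582187i
d^2_{0,0}: k∈[0..2] ⇒ +0.632306 -0.651483 +0.041953 = +0.022775;  D = +0.022775+0.000000i
d^2_{1,0}: k∈[0..1] ⇒ -0.786069 +0.202478 = -0.583592;  D = -0.040467+0.582187i
d^2_{2,0}: single k=0 term ⇒ +0.398950;  D = -0.395114-0.055194i
Y_2^{m'}(θ=0.113,φ=3.6993) and Σ D·Y over m':
  (-0.3951+0.0552i)·(+0.0022-0.0044i)  (+0.0405+0.5822i)·(-0.0734+0.0458i)  (+0.0228+0.0000i)·(+0.6188+0.0000i)  (-0.0405+0.5822i)·(+0.0734+0.0458i)  (-0.3951-0.0552i)·(+0.0022+0.0044i)
Y_2^0(R⁻¹ n̂) = -0.046411+0.000000i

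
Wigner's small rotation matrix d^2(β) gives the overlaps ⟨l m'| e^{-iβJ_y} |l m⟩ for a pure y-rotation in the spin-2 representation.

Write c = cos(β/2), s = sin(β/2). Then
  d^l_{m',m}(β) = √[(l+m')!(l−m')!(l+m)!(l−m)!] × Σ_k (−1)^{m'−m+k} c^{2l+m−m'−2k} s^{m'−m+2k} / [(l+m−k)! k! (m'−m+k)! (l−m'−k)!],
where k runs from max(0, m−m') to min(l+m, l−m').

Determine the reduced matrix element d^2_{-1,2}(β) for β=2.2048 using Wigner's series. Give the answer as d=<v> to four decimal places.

d=0.6415

d^2_{-1,2}(β=2.2048) via Wigner's sum:
c=cos(2.2048/2)=0.451456, s=sin(2.2048/2)=0.892293; N=√[1·6·24·1]=12.000000
k: max(0,(2)−(-1))=3 … min(2+(2),2−(-1))=3
  k=3: (−1)^0·12.0000/(6)·0.4515^1·0.8923^3 = +0.641458
d^2_{-1,2}(2.2048) = +0.641458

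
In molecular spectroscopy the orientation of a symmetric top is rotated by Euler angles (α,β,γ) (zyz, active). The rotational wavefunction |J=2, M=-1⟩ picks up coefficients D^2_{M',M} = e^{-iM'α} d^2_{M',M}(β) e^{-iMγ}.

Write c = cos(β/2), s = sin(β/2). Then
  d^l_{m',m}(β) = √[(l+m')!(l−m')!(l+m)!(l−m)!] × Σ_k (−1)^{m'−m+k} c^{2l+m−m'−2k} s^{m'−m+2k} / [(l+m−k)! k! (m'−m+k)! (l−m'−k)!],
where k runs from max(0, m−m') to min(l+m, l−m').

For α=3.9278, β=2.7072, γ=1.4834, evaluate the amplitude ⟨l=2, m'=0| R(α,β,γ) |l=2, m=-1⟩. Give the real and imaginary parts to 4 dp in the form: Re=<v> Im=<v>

Re=0.0408 Im=0.4658

D^2_{0,-1}(3.9278,2.7072,1.4834) = e^{-i·0·3.9278}·d^2_{0,-1}(2.7072)·e^{-i·-1·1.4834}. Compute d first:
With c≡cos(β/2)=0.215493 and s≡sin(β/2)=0.976505, N=[2·2·1·6]^{1/2}=4.898979
k∈{0,1} keeps every argument non-negative
  k=0: (−1)^1·4.8990/(2)·0.2155^3·0.9765^1 = -0.023936
  k=1: (−1)^2·4.8990/(2)·0.2155^1·0.9765^3 = +0.491510
d^2_{0,-1}(2.7072) = -0.023936 +0.491510 = +0.467574
Phases: e^{-i·(0)·3.9278}=+1.000000+0.000000i, e^{-i·(-1)·1.4834}=+0.087285+0.996183i ⇒ D=+0.040812+0.465789i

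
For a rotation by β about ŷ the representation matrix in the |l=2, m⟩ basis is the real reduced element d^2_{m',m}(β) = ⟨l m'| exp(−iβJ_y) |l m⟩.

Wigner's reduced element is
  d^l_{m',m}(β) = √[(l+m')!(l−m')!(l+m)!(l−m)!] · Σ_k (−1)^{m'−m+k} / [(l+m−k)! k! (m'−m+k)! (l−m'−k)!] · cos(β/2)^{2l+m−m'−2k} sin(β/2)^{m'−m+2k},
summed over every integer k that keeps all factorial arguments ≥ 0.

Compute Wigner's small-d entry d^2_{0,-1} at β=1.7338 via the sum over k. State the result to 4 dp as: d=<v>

d^2_{0,-1}(β=1.7338) via Wigner's sum:
c=cos(1.7338/2)=0.647193, s=sin(1.7338/2)=0.762326; N=√[2·2·1·6]=4.898979
k: max(0,(-1)−(0))=0 … min(2+(-1),2−(0))=1
  k=0: (−1)^1·4.8990/(2)·0.6472^3·0.7623^1 = -0.506195
  k=1: (−1)^2·4.8990/(2)·0.6472^1·0.7623^3 = +0.702315
d^2_{0,-1}(1.7338) = -0.506195 +0.702315 = +0.196120

d=0.1961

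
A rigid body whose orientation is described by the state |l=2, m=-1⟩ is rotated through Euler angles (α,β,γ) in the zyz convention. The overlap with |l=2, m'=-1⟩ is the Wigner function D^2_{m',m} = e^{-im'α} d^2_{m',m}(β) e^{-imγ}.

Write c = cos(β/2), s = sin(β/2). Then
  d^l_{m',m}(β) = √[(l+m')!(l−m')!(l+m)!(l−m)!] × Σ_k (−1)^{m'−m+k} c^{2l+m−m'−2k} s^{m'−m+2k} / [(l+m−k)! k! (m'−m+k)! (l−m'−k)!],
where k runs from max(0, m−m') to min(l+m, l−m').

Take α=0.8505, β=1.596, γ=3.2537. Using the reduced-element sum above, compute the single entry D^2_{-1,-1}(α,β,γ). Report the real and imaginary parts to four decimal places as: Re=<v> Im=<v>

First d^2_{-1,-1}(β=1.596), then the phase factors e^{-i(-1)α} and e^{-i(-1)γ}:
With c≡cos(β/2)=0.698140 and s≡sin(β/2)=0.715961, N=[1·6·1·6]^{1/2}=6.000000
Admissible k: 0..1 (factorial args all ≥0)
  k=0: (−1)^0·6.0000/(6)·0.6981^4·0.7160^0 = +0.237558
  k=1: (−1)^1·6.0000/(2)·0.6981^2·0.7160^2 = -0.749524
d^2_{-1,-1}(1.596) = +0.237558 -0.749524 = -0.511965
D = (+0.659607+0.751610i)·(-0.511965)·(-0.993723-0.111873i) = +0.292528+0.420162i

Re=0.2925 Im=0.4202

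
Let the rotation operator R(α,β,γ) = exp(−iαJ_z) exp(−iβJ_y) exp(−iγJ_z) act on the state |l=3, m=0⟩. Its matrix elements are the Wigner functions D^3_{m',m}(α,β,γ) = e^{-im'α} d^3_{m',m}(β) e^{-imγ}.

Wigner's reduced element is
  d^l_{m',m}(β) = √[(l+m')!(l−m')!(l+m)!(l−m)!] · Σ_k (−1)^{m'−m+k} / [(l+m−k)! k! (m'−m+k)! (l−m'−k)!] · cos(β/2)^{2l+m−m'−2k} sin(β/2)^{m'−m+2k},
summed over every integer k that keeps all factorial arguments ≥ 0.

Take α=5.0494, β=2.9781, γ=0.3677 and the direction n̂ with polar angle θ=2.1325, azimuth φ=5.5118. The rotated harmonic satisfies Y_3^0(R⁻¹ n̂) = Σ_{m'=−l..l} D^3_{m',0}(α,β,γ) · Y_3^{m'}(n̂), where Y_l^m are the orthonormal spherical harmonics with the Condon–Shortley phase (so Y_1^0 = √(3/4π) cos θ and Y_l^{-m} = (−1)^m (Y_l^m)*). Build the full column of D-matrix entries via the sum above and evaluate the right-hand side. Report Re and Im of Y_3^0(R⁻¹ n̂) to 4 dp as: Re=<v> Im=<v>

Need the full column D^3_{m',0} for m'=−3..3 at α=5.0494, β=2.9781, γ=0.3677.
cos(β/2)=0.081655, sin(β/2)=0.996661
d^3_{-3,0}: single k=3 term ⇒ +0.002411;  D = -0.002043+0.001280i
d^3_{-2,0}: k∈[2..3] ⇒ +0.000242 -0.036035 = -0.035793;  D = +0.027965+0.022339i
d^3_{-1,0}: k∈[1..3] ⇒ +0.000013 -0.005602 +0.278171 = +0.272582;  D = +0.090134-0.257248i
d^3_{0,0}: k∈[0..3] ⇒ +0.000000 -0.000397 +0.059211 -0.980130 = -0.921317;  D = -0.921317+0.000000i
d^3_{1,0}: k∈[0..2] ⇒ -0.000013 +0.005602 -0.278171 = -0.272582;  D = -0.090134-0.257248i
d^3_{2,0}: k∈[0..1] ⇒ +0.000242 -0.036035 = -0.035793;  D = +0.027965-0.022339i
d^3_{3,0}: single k=0 term ⇒ -0.002411;  D = +0.002043+0.001280i
Y_3^{m'}(θ=2.1325,φ=5.5118) and Σ D·Y over m':
  (-0.0020+0.0013i)·(-0.1712+0.1862i)  (+0.0280+0.0223i)·(-0.0109-0.3898i)  (+0.0901-0.2572i)·(+0.0821+0.0798i)  (-0.9213+0.0000i)·(+0.3144+0.0000i)  (-0.0901-0.2572i)·(-0.0821+0.0798i)  (+0.0280-0.0223i)·(-0.0109+0.3898i)  (+0.0020+0.0013i)·(+0.1712+0.1862i)
Y_3^0(R⁻¹ n̂) = -0.216746+0.000000i

Re=-0.2167 Im=0.0000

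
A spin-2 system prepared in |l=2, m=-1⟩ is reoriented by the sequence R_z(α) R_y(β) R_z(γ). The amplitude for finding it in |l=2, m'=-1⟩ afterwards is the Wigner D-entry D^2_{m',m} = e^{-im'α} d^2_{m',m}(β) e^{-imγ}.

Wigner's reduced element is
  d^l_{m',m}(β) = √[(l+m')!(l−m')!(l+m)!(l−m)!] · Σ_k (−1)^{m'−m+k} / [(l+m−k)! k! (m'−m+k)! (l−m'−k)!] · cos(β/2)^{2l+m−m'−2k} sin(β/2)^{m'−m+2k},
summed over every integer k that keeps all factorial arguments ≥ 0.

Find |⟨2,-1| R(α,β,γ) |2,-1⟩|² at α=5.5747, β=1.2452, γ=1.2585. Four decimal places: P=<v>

Split into d^2_{-1,-1}(β=1.2452) × two z-phases.
c=cos(1.2452/2)=0.812365, s=sin(1.2452/2)=0.583149; N=√[1·6·1·6]=6.000000
The bounds max(0,m−m')=0 and min(l+m,l−m')=1 give 2 terms
  k=0: (−1)^0·6.0000/(6)·0.8124^4·0.5831^0 = +0.435517
  k=1: (−1)^1·6.0000/(2)·0.8124^2·0.5831^2 = -0.673261
d^2_{-1,-1}(1.2452) = +0.435517 -0.673261 = -0.237744
|D^2_{-1,-1}|² = |d^2_{-1,-1}(β)|² = (-0.237744)² = 0.056522 (the z-rotation phases have unit modulus)

P=0.0565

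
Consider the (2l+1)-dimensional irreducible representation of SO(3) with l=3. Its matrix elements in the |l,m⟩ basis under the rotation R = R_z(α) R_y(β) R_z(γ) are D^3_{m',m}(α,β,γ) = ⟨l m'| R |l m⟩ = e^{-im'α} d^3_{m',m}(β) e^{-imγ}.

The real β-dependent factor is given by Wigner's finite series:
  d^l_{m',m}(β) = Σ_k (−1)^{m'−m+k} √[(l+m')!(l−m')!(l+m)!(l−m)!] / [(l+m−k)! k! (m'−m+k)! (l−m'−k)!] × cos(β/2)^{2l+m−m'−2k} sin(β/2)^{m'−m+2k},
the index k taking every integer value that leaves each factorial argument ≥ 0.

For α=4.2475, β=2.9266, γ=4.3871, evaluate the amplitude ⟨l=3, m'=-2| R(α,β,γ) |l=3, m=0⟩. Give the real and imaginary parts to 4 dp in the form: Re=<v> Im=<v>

Re=0.0364 Im=-0.0488

Split into d^3_{-2,0}(β=2.9266) × two z-phases.
With c≡cos(β/2)=0.107289 and s≡sin(β/2)=0.994228, N=[1·120·6·6]^{1/2}=65.726707
k: max(0,(0)−(-2))=2 … min(3+(0),3−(-2))=3
  k=2: (−1)^0·65.7267/(12)·0.1073^4·0.9942^2 = +0.000717
  k=3: (−1)^1·65.7267/(12)·0.1073^2·0.9942^4 = -0.061605
d^3_{-2,0}(2.9266) = +0.000717 -0.061605 = -0.060888
Attach z-rotation phases: D = e^{-i(-2)(4.2475)}·(-0.060888)·e^{-i(0)(4.3871)} = +0.036412-0.048801i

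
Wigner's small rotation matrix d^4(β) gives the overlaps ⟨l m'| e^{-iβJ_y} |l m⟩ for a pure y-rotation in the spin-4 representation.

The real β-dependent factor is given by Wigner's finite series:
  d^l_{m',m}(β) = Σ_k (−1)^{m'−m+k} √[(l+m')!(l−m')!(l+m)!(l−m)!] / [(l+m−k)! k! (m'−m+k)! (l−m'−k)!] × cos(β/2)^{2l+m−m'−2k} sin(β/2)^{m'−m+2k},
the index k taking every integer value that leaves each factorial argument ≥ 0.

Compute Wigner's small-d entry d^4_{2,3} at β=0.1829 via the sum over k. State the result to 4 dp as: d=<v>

d=0.3235

d^4_{2,3}(β=0.1829) via Wigner's sum:
With c≡cos(β/2)=0.995821 and s≡sin(β/2)=0.091323, N=[720·2·5040·1]^{1/2}=2693.993318
k∈{1,2} keeps every argument non-negative
  k=1: (−1)^0·2693.9933/(720)·0.9958^7·0.0913^1 = +0.331827
  k=2: (−1)^1·2693.9933/(240)·0.9958^5·0.0913^3 = -0.008372
d^4_{2,3}(0.1829) = +0.331827 -0.008372 = +0.323455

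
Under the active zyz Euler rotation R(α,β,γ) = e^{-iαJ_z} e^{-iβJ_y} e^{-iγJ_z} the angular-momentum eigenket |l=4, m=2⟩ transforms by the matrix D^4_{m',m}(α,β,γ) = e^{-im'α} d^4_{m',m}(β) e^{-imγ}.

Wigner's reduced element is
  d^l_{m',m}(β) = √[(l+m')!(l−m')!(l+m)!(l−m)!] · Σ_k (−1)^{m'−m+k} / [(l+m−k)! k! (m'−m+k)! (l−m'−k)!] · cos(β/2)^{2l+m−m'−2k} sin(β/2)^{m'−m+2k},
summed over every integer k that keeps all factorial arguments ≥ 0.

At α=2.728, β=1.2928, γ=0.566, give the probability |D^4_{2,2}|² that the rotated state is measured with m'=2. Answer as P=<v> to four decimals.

P=0.0256

D^4_{2,2}(2.728,1.2928,0.566) = e^{-i·2·2.728}·d^4_{2,2}(1.2928)·e^{-i·2·0.566}. Compute d first:
With c≡cos(β/2)=0.798257 and s≡sin(β/2)=0.602317, N=[720·2·720·2]^{1/2}=1440.000000
k∈{0,1,2} keeps every argument non-negative
  k=0: (−1)^0·1440.0000/(1440)·0.7983^8·0.6023^0 = +0.164871
  k=1: (−1)^1·1440.0000/(120)·0.7983^6·0.6023^2 = -1.126389
  k=2: (−1)^2·1440.0000/(96)·0.7983^4·0.6023^4 = +0.801608
d^4_{2,2}(1.2928) = +0.164871 -1.126389 +0.801608 = -0.159910
|D^4_{2,2}|² = |d^4_{2,2}(β)|² = (-0.159910)² = 0.025571 (the z-rotation phases have unit modulus)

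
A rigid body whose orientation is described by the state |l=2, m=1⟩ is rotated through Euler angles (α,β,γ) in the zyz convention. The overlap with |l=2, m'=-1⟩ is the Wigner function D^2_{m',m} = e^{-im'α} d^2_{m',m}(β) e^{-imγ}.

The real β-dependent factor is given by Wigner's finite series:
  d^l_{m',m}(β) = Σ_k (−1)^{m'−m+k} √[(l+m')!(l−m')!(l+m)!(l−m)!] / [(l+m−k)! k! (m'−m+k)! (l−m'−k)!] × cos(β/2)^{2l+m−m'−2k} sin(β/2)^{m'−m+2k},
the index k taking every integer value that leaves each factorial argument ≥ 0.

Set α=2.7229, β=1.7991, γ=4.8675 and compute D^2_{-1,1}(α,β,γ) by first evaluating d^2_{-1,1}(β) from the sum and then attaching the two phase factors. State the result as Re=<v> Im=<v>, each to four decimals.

Re=-0.1822 Im=-0.2819

D^2_{-1,1}(2.7229,1.7991,4.8675) = e^{-i·-1·2.7229}·d^2_{-1,1}(1.7991)·e^{-i·1·4.8675}. Compute d first:
Half-angle: c=0.621962, s=0.783047. N=√(1·6·6·1)=6.000000
k∈{2,3} keeps every argument non-negative
  k=2: (−1)^0·6.0000/(2)·0.6220^2·0.7830^2 = +0.711583
  k=3: (−1)^1·6.0000/(6)·0.6220^0·0.7830^4 = -0.375969
d^2_{-1,1}(1.7991) = +0.711583 -0.375969 = +0.335614
Attach z-rotation phases: D = e^{-i(-1)(2.7229)}·(+0.335614)·e^{-i(1)(4.8675)} = -0.182181-0.281863i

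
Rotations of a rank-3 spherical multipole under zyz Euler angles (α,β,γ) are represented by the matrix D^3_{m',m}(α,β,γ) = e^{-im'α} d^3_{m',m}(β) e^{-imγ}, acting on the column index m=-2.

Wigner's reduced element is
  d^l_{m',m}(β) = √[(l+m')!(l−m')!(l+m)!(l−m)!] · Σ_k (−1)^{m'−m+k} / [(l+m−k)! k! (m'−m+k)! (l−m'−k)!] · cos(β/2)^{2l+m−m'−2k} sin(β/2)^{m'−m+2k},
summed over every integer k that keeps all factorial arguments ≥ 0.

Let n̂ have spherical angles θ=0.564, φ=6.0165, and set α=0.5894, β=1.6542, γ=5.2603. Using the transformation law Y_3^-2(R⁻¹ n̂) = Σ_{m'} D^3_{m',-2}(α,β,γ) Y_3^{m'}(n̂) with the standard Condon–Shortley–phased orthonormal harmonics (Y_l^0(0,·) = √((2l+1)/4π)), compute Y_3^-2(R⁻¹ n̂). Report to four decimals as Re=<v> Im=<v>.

Need the full column D^3_{m',-2} for m'=−3..3 at α=0.5894, β=1.6542, γ=5.2603.
cos(β/2)=0.677013, sin(β/2)=0.735971
d^3_{-3,-2}: single k=1 term ⇒ +0.256402;  D = +0.246588-0.070259i
d^3_{-2,-2}: k∈[0..1] ⇒ +0.096290 -0.568957 = -0.472667;  D = -0.305881+0.360348i
d^3_{-1,-2}: k∈[0..1] ⇒ -0.331013 +0.782354 = +0.451340;  D = +0.051532-0.448389i
d^3_{0,-2}: k∈[0..1] ⇒ +0.623261 -0.736542 = -0.113281;  D = +0.051805+0.100741i
d^3_{1,-2}: k∈[0..1] ⇒ -0.782354 +0.462275 = -0.320078;  D = +0.279904+0.155254i
d^3_{2,-2}: k∈[0..1] ⇒ +0.672368 -0.158915 = +0.513453;  D = -0.511686+0.042556i
d^3_{3,-2}: single k=0 term ⇒ -0.358077;  D = +0.280139-0.223028i
Y_3^{m'}(θ=0.564,φ=6.0165) and Σ D·Y over m':
  (+0.2466-0.0703i)·(+0.0444+0.0457i)  (-0.3059+0.3603i)·(+0.2125+0.1255i)  (+0.0515-0.4484i)·(+0.4285+0.1171i)  (+0.0518+0.1007i)·(+0.1801+0.0000i)  (+0.2799+0.1553i)·(-0.4285+0.1171i)  (-0.5117+0.0426i)·(+0.2125-0.1255i)  (+0.2801-0.2230i)·(-0.0444+0.0457i)
Y_3^-2(R⁻¹ n̂) = -0.255931-0.059390i

Re=-0.2559 Im=-0.0594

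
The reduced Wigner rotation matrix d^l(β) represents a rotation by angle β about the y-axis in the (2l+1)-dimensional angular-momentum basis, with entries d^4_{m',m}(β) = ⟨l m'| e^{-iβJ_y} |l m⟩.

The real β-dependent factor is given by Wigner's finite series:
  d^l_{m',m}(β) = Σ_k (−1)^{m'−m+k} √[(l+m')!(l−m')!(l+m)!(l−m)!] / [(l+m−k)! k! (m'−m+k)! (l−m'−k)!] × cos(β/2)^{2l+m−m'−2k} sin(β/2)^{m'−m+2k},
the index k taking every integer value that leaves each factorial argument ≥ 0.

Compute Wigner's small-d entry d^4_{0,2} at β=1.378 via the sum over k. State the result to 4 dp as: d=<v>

d=-0.2829

d^4_{0,2}(β=1.378) via Wigner's sum:
c=cos(1.378/2)=0.771882, s=sin(1.378/2)=0.635766; N=√[24·24·720·2]=910.735966
k: max(0,(2)−(0))=2 … min(4+(2),4−(0))=4
  k=2: (−1)^0·910.7360/(96)·0.7719^6·0.6358^2 = +0.811001
  k=3: (−1)^1·910.7360/(36)·0.7719^4·0.6358^4 = -1.467176
  k=4: (−1)^2·910.7360/(96)·0.7719^2·0.6358^6 = +0.373255
d^4_{0,2}(1.378) = +0.811001 -1.467176 +0.373255 = -0.282920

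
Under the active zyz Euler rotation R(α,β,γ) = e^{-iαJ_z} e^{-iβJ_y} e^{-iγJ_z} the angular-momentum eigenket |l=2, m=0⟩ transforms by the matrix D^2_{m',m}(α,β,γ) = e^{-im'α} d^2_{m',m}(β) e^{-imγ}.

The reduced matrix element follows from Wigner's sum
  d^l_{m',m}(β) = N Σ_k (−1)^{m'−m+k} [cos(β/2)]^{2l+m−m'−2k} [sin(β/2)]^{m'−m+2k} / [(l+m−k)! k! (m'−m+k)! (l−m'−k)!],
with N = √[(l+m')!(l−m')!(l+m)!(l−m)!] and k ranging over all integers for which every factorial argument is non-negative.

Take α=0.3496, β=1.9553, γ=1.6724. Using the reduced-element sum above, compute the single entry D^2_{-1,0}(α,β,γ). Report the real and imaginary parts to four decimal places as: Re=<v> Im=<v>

Re=-0.4001 Im=-0.1459

Split into d^2_{-1,0}(β=1.9553) × two z-phases.
Half-angle: c=0.558973, s=0.829186. N=√(1·6·2·2)=4.898979
k∈{1,2} keeps every argument non-negative
  k=1: (−1)^0·4.8990/(2)·0.5590^3·0.8292^1 = +0.354731
  k=2: (−1)^1·4.8990/(2)·0.5590^1·0.8292^3 = -0.780589
d^2_{-1,0}(1.9553) = +0.354731 -0.780589 = -0.425857
Attach z-rotation phases: D = e^{-i(-1)(0.3496)}·(-0.425857)·e^{-i(0)(1.6724)} = -0.400097-0.145866i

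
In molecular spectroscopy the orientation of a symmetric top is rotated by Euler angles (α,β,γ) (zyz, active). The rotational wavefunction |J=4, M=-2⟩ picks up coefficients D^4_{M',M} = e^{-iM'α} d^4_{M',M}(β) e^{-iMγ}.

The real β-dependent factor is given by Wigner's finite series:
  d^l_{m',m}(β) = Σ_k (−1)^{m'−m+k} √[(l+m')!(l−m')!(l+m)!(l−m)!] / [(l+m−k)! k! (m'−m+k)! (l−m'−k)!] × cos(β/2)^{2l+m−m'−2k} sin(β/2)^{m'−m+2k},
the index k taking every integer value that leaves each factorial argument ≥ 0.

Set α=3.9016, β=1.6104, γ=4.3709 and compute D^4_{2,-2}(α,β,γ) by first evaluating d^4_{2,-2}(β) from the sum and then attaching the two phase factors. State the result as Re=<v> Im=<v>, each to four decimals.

Re=0.1172 Im=0.1600

D^4_{2,-2}(3.9016,1.6104,4.3709) = e^{-i·2·3.9016}·d^4_{2,-2}(1.6104)·e^{-i·-2·4.3709}. Compute d first:
c=cos(1.6104/2)=0.692967, s=sin(1.6104/2)=0.720969; N=√[720·2·2·720]=1440.000000
Admissible k: 0..2 (factorial args all ≥0)
  k=0: (−1)^4·1440.0000/(96)·0.6930^4·0.7210^4 = +0.934563
  k=1: (−1)^5·1440.0000/(120)·0.6930^2·0.7210^6 = -0.809295
  k=2: (−1)^6·1440.0000/(1440)·0.6930^0·0.7210^8 = +0.073002
d^4_{2,-2}(1.6104) = +0.934563 -0.809295 +0.073002 = +0.198270
Attach z-rotation phases: D = e^{-i(2)(3.9016)}·(+0.198270)·e^{-i(-2)(4.3709)} = +0.117161+0.159951i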